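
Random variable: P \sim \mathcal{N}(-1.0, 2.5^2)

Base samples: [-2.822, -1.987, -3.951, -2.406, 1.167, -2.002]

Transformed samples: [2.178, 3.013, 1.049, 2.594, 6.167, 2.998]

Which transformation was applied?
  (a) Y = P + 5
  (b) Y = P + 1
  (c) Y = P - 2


Checking option (a) Y = P + 5:
  P = -2.822 -> Y = 2.178 ✓
  P = -1.987 -> Y = 3.013 ✓
  P = -3.951 -> Y = 1.049 ✓
All samples match this transformation.

(a) P + 5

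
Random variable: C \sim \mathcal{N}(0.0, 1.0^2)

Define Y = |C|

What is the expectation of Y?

For X ~ N(0, 1.0²), E[|X|] = sigma * sqrt(2/pi)
= 1.0 * sqrt(2/pi) = 0.79788456

0.79788456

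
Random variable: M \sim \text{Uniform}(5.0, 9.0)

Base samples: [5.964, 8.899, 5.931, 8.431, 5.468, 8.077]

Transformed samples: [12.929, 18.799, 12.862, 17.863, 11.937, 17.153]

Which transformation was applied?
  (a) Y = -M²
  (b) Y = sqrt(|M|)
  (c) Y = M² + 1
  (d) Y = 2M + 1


Checking option (d) Y = 2M + 1:
  M = 5.964 -> Y = 12.929 ✓
  M = 8.899 -> Y = 18.799 ✓
  M = 5.931 -> Y = 12.862 ✓
All samples match this transformation.

(d) 2M + 1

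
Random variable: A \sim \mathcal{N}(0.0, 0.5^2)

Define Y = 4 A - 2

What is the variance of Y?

For Y = aA + b: Var(Y) = a² * Var(A)
Var(A) = 0.5^2 = 0.25
Var(Y) = 4² * 0.25 = 16 * 0.25 = 4

4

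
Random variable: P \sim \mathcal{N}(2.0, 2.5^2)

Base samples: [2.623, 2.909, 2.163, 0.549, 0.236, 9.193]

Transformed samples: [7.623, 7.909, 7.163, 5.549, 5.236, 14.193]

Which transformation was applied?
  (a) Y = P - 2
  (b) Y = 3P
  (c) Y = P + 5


Checking option (c) Y = P + 5:
  P = 2.623 -> Y = 7.623 ✓
  P = 2.909 -> Y = 7.909 ✓
  P = 2.163 -> Y = 7.163 ✓
All samples match this transformation.

(c) P + 5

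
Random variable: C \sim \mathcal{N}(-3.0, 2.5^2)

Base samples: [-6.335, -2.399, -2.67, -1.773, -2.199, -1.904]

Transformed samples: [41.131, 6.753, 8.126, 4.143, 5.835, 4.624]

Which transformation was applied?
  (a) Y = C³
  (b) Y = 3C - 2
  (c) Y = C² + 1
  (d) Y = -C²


Checking option (c) Y = C² + 1:
  C = -6.335 -> Y = 41.131 ✓
  C = -2.399 -> Y = 6.753 ✓
  C = -2.67 -> Y = 8.126 ✓
All samples match this transformation.

(c) C² + 1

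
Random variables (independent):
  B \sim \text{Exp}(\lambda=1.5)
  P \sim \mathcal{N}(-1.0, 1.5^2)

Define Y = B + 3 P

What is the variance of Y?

For independent RVs: Var(aX + bY) = a²Var(X) + b²Var(Y)
Var(B) = 0.44444444
Var(P) = 2.25
Var(Y) = 1²*0.44444444 + 3²*2.25
= 1*0.44444444 + 9*2.25 = 20.694444

20.694444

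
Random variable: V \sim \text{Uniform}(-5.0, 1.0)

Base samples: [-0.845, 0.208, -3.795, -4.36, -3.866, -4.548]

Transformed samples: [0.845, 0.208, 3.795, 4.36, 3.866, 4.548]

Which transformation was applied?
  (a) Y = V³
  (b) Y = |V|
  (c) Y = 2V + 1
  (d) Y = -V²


Checking option (b) Y = |V|:
  V = -0.845 -> Y = 0.845 ✓
  V = 0.208 -> Y = 0.208 ✓
  V = -3.795 -> Y = 3.795 ✓
All samples match this transformation.

(b) |V|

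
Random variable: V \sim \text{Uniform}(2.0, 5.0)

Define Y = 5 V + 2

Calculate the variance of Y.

For Y = aV + b: Var(Y) = a² * Var(V)
Var(V) = (5 - 2)^2/12 = 0.75
Var(Y) = 5² * 0.75 = 25 * 0.75 = 18.75

18.75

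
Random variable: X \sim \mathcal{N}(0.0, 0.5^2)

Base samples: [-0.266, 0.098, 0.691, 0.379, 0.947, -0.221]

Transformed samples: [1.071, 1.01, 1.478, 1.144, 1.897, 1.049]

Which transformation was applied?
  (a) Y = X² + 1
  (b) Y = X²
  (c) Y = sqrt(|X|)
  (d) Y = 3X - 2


Checking option (a) Y = X² + 1:
  X = -0.266 -> Y = 1.071 ✓
  X = 0.098 -> Y = 1.01 ✓
  X = 0.691 -> Y = 1.478 ✓
All samples match this transformation.

(a) X² + 1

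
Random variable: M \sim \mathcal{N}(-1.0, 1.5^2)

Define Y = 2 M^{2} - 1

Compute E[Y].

E[Y] = 2*E[M²] - 1
E[M] = -1
E[M²] = Var(M) + (E[M])² = 2.25 + 1 = 3.25
E[Y] = 2*3.25 - 1 = 5.5

5.5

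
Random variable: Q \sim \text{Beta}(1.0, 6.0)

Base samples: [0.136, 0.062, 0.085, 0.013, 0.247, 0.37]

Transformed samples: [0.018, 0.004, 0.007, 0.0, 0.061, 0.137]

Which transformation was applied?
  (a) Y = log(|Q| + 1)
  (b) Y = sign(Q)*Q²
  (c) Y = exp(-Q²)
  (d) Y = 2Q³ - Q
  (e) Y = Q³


Checking option (b) Y = sign(Q)*Q²:
  Q = 0.136 -> Y = 0.018 ✓
  Q = 0.062 -> Y = 0.004 ✓
  Q = 0.085 -> Y = 0.007 ✓
All samples match this transformation.

(b) sign(Q)*Q²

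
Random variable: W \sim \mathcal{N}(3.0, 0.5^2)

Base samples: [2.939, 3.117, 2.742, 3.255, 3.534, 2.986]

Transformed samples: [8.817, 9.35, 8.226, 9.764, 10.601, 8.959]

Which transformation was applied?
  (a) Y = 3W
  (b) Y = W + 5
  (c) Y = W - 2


Checking option (a) Y = 3W:
  W = 2.939 -> Y = 8.817 ✓
  W = 3.117 -> Y = 9.35 ✓
  W = 2.742 -> Y = 8.226 ✓
All samples match this transformation.

(a) 3W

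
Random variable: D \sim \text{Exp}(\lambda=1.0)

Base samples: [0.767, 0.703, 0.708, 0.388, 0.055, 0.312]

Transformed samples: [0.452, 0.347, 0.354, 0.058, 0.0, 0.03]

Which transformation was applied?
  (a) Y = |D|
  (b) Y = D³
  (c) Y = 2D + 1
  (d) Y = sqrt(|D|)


Checking option (b) Y = D³:
  D = 0.767 -> Y = 0.452 ✓
  D = 0.703 -> Y = 0.347 ✓
  D = 0.708 -> Y = 0.354 ✓
All samples match this transformation.

(b) D³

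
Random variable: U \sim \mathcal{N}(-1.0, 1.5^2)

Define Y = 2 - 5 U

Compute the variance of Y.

For Y = aU + b: Var(Y) = a² * Var(U)
Var(U) = 1.5^2 = 2.25
Var(Y) = (-5)² * 2.25 = 25 * 2.25 = 56.25

56.25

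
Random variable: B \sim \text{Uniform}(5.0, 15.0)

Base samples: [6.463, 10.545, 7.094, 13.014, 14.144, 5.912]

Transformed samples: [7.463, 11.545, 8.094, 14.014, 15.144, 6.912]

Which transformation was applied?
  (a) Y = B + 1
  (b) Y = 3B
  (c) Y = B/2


Checking option (a) Y = B + 1:
  B = 6.463 -> Y = 7.463 ✓
  B = 10.545 -> Y = 11.545 ✓
  B = 7.094 -> Y = 8.094 ✓
All samples match this transformation.

(a) B + 1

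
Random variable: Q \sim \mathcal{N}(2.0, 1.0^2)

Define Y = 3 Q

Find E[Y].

For Y = 3Q:
E[Y] = 3 * E[Q]
E[Q] = 2.0 = 2
E[Y] = 3 * 2 = 6

6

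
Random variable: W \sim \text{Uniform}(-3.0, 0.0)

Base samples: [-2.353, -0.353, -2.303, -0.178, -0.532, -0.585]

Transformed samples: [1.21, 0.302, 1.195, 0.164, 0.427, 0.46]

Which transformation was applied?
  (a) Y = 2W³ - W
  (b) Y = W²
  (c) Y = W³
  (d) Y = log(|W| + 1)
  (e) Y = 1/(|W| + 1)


Checking option (d) Y = log(|W| + 1):
  W = -2.353 -> Y = 1.21 ✓
  W = -0.353 -> Y = 0.302 ✓
  W = -2.303 -> Y = 1.195 ✓
All samples match this transformation.

(d) log(|W| + 1)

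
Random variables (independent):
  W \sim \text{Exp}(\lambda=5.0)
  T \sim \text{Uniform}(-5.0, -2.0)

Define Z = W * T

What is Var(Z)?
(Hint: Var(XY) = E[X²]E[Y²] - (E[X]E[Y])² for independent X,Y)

Var(XY) = E[X²]E[Y²] - (E[X]E[Y])²
E[W] = 0.2, Var(W) = 0.04
E[T] = -3.5, Var(T) = 0.75
E[W²] = 0.04 + 0.2² = 0.08
E[T²] = 0.75 + (-3.5)² = 13
Var(Z) = 0.08*13 - (0.2*(-3.5))²
= 1.04 - 0.49 = 0.55

0.55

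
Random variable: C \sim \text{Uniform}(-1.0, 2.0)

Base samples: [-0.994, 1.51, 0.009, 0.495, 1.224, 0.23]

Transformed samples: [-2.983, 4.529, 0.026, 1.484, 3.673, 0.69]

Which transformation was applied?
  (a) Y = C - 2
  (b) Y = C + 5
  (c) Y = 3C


Checking option (c) Y = 3C:
  C = -0.994 -> Y = -2.983 ✓
  C = 1.51 -> Y = 4.529 ✓
  C = 0.009 -> Y = 0.026 ✓
All samples match this transformation.

(c) 3C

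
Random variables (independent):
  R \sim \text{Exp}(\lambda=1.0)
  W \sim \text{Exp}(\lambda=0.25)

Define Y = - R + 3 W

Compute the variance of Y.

For independent RVs: Var(aX + bY) = a²Var(X) + b²Var(Y)
Var(R) = 1
Var(W) = 16
Var(Y) = (-1)²*1 + 3²*16
= 1*1 + 9*16 = 145

145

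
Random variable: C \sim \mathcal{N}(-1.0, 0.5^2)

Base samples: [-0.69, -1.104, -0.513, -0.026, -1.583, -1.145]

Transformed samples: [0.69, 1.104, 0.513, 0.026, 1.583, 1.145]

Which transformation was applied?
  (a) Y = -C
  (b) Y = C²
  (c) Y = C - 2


Checking option (a) Y = -C:
  C = -0.69 -> Y = 0.69 ✓
  C = -1.104 -> Y = 1.104 ✓
  C = -0.513 -> Y = 0.513 ✓
All samples match this transformation.

(a) -C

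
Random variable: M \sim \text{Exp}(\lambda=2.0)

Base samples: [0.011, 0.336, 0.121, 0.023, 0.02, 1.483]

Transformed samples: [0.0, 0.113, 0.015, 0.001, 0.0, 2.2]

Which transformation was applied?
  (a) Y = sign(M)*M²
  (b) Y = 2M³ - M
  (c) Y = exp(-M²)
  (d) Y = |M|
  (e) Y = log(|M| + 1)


Checking option (a) Y = sign(M)*M²:
  M = 0.011 -> Y = 0.0 ✓
  M = 0.336 -> Y = 0.113 ✓
  M = 0.121 -> Y = 0.015 ✓
All samples match this transformation.

(a) sign(M)*M²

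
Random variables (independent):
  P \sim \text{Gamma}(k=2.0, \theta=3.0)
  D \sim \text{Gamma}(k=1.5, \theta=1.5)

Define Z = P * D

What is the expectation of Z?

For independent RVs: E[XY] = E[X]*E[Y]
E[P] = 6
E[D] = 2.25
E[Z] = 6 * 2.25 = 13.5

13.5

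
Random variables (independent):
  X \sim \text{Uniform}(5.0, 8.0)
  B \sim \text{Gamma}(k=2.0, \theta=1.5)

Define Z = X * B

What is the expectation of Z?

For independent RVs: E[XY] = E[X]*E[Y]
E[X] = 6.5
E[B] = 3
E[Z] = 6.5 * 3 = 19.5

19.5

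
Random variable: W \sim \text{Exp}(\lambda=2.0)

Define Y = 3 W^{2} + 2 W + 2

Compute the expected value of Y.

E[Y] = 3*E[W²] + 2*E[W] + 2
E[W] = 0.5
E[W²] = Var(W) + (E[W])² = 0.25 + 0.25 = 0.5
E[Y] = 3*0.5 + 2*0.5 + 2 = 4.5

4.5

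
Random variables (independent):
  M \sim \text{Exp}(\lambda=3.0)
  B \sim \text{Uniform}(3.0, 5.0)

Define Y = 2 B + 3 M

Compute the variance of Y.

For independent RVs: Var(aX + bY) = a²Var(X) + b²Var(Y)
Var(M) = 0.11111111
Var(B) = 0.33333333
Var(Y) = 3²*0.11111111 + 2²*0.33333333
= 9*0.11111111 + 4*0.33333333 = 2.3333333

2.3333333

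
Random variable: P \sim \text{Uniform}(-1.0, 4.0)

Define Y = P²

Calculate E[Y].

Using E[X²] = Var(X) + (E[X])²:
E[P] = 1.5
Var(P) = (4 + 1)^2/12 = 2.0833333
E[P²] = 2.0833333 + 1.5² = 2.0833333 + 2.25 = 4.3333333

4.3333333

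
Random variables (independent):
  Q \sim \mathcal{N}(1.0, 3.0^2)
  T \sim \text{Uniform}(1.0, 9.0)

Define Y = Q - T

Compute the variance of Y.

For independent RVs: Var(aX + bY) = a²Var(X) + b²Var(Y)
Var(Q) = 9
Var(T) = 5.3333333
Var(Y) = 1²*9 + (-1)²*5.3333333
= 1*9 + 1*5.3333333 = 14.333333

14.333333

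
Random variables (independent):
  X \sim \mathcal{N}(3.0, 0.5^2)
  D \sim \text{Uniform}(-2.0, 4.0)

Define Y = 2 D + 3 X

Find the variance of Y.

For independent RVs: Var(aX + bY) = a²Var(X) + b²Var(Y)
Var(X) = 0.25
Var(D) = 3
Var(Y) = 3²*0.25 + 2²*3
= 9*0.25 + 4*3 = 14.25

14.25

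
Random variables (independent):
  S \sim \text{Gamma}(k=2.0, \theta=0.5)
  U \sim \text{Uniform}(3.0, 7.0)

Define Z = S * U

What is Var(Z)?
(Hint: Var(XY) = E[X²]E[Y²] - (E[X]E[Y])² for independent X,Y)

Var(XY) = E[X²]E[Y²] - (E[X]E[Y])²
E[S] = 1, Var(S) = 0.5
E[U] = 5, Var(U) = 1.3333333
E[S²] = 0.5 + 1² = 1.5
E[U²] = 1.3333333 + 5² = 26.333333
Var(Z) = 1.5*26.333333 - (1*5)²
= 39.5 - 25 = 14.5

14.5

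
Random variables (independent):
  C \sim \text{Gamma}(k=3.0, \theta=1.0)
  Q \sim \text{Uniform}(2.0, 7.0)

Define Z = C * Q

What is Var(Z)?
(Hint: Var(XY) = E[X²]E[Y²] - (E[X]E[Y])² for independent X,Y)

Var(XY) = E[X²]E[Y²] - (E[X]E[Y])²
E[C] = 3, Var(C) = 3
E[Q] = 4.5, Var(Q) = 2.0833333
E[C²] = 3 + 3² = 12
E[Q²] = 2.0833333 + 4.5² = 22.333333
Var(Z) = 12*22.333333 - (3*4.5)²
= 268 - 182.25 = 85.75

85.75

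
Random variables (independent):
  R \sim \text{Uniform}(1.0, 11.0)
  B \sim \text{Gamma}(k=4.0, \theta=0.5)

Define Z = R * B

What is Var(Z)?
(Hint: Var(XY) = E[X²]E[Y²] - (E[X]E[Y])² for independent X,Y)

Var(XY) = E[X²]E[Y²] - (E[X]E[Y])²
E[R] = 6, Var(R) = 8.3333333
E[B] = 2, Var(B) = 1
E[R²] = 8.3333333 + 6² = 44.333333
E[B²] = 1 + 2² = 5
Var(Z) = 44.333333*5 - (6*2)²
= 221.66667 - 144 = 77.666667

77.666667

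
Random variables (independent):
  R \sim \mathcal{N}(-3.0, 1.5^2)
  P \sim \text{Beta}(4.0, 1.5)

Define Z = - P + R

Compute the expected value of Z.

E[Z] = 1*E[R] - 1*E[P]
E[R] = -3
E[P] = 0.72727273
E[Z] = 1*(-3) - 1*0.72727273 = -3.7272727

-3.7272727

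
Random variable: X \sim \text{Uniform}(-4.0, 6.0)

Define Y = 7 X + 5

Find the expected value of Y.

For Y = 7X + 5:
E[Y] = 7 * E[X] + 5
E[X] = (-4 + 6)/2 = 1
E[Y] = 7 * 1 + 5 = 12

12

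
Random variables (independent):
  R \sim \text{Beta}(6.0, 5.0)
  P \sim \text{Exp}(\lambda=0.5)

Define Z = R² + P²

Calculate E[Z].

E[Z] = E[R²] + E[P²]
E[R²] = Var(R) + E[R]² = 0.020661157 + 0.29752066 = 0.31818182
E[P²] = Var(P) + E[P]² = 4 + 4 = 8
E[Z] = 0.31818182 + 8 = 8.3181818

8.3181818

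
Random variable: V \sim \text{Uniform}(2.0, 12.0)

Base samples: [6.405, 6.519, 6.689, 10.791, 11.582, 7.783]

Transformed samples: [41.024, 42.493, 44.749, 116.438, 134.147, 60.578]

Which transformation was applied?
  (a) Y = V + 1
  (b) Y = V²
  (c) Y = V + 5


Checking option (b) Y = V²:
  V = 6.405 -> Y = 41.024 ✓
  V = 6.519 -> Y = 42.493 ✓
  V = 6.689 -> Y = 44.749 ✓
All samples match this transformation.

(b) V²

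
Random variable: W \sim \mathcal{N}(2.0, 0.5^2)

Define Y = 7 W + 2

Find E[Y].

For Y = 7W + 2:
E[Y] = 7 * E[W] + 2
E[W] = 2.0 = 2
E[Y] = 7 * 2 + 2 = 16

16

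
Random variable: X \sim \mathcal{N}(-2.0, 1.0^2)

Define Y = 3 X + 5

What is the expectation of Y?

For Y = 3X + 5:
E[Y] = 3 * E[X] + 5
E[X] = -2.0 = -2
E[Y] = 3 * (-2) + 5 = -1

-1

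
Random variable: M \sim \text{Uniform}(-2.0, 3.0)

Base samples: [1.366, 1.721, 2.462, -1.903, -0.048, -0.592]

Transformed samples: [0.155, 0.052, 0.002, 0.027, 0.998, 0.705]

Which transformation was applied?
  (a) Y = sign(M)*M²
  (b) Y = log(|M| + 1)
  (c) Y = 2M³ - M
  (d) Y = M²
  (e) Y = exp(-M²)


Checking option (e) Y = exp(-M²):
  M = 1.366 -> Y = 0.155 ✓
  M = 1.721 -> Y = 0.052 ✓
  M = 2.462 -> Y = 0.002 ✓
All samples match this transformation.

(e) exp(-M²)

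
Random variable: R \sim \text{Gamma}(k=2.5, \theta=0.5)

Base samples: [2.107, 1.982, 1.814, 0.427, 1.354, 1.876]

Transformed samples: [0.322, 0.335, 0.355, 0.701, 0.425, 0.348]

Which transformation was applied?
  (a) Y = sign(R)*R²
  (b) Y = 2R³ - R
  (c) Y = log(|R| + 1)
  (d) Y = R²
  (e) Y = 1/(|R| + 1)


Checking option (e) Y = 1/(|R| + 1):
  R = 2.107 -> Y = 0.322 ✓
  R = 1.982 -> Y = 0.335 ✓
  R = 1.814 -> Y = 0.355 ✓
All samples match this transformation.

(e) 1/(|R| + 1)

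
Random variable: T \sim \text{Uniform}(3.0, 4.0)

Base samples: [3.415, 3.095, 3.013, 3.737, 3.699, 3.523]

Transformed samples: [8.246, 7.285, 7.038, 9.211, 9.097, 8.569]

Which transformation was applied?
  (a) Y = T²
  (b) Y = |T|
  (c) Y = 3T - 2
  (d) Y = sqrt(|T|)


Checking option (c) Y = 3T - 2:
  T = 3.415 -> Y = 8.246 ✓
  T = 3.095 -> Y = 7.285 ✓
  T = 3.013 -> Y = 7.038 ✓
All samples match this transformation.

(c) 3T - 2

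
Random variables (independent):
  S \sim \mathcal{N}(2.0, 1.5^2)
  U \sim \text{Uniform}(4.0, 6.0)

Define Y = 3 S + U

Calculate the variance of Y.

For independent RVs: Var(aX + bY) = a²Var(X) + b²Var(Y)
Var(S) = 2.25
Var(U) = 0.33333333
Var(Y) = 3²*2.25 + 1²*0.33333333
= 9*2.25 + 1*0.33333333 = 20.583333

20.583333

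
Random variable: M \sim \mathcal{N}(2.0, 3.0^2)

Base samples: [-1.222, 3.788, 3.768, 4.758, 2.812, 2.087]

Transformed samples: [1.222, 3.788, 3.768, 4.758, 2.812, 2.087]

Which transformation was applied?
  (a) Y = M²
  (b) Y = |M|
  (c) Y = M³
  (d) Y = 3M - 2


Checking option (b) Y = |M|:
  M = -1.222 -> Y = 1.222 ✓
  M = 3.788 -> Y = 3.788 ✓
  M = 3.768 -> Y = 3.768 ✓
All samples match this transformation.

(b) |M|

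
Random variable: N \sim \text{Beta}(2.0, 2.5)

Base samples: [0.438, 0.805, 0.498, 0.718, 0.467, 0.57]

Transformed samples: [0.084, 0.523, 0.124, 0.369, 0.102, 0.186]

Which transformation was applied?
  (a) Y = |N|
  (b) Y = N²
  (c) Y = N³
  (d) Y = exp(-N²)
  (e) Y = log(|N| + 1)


Checking option (c) Y = N³:
  N = 0.438 -> Y = 0.084 ✓
  N = 0.805 -> Y = 0.523 ✓
  N = 0.498 -> Y = 0.124 ✓
All samples match this transformation.

(c) N³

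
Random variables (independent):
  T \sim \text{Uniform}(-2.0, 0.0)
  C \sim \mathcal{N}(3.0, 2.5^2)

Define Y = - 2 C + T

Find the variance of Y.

For independent RVs: Var(aX + bY) = a²Var(X) + b²Var(Y)
Var(T) = 0.33333333
Var(C) = 6.25
Var(Y) = 1²*0.33333333 + (-2)²*6.25
= 1*0.33333333 + 4*6.25 = 25.333333

25.333333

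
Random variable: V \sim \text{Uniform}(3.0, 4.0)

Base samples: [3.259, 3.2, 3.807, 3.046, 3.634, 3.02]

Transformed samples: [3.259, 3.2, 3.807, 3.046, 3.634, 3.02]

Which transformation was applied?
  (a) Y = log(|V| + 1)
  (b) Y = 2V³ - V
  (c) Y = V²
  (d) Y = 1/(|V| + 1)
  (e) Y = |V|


Checking option (e) Y = |V|:
  V = 3.259 -> Y = 3.259 ✓
  V = 3.2 -> Y = 3.2 ✓
  V = 3.807 -> Y = 3.807 ✓
All samples match this transformation.

(e) |V|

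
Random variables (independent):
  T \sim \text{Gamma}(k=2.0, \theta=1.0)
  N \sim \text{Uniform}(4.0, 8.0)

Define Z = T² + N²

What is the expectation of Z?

E[Z] = E[T²] + E[N²]
E[T²] = Var(T) + E[T]² = 2 + 4 = 6
E[N²] = Var(N) + E[N]² = 1.3333333 + 36 = 37.333333
E[Z] = 6 + 37.333333 = 43.333333

43.333333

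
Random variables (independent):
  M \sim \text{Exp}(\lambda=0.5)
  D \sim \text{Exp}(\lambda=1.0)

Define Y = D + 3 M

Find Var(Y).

For independent RVs: Var(aX + bY) = a²Var(X) + b²Var(Y)
Var(M) = 4
Var(D) = 1
Var(Y) = 3²*4 + 1²*1
= 9*4 + 1*1 = 37

37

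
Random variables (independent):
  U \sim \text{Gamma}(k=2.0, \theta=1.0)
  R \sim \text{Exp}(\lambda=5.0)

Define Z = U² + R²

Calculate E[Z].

E[Z] = E[U²] + E[R²]
E[U²] = Var(U) + E[U]² = 2 + 4 = 6
E[R²] = Var(R) + E[R]² = 0.04 + 0.04 = 0.08
E[Z] = 6 + 0.08 = 6.08

6.08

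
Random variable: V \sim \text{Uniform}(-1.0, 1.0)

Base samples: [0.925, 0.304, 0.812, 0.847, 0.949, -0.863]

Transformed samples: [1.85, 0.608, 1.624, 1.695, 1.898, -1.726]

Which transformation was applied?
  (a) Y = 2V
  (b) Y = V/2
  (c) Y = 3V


Checking option (a) Y = 2V:
  V = 0.925 -> Y = 1.85 ✓
  V = 0.304 -> Y = 0.608 ✓
  V = 0.812 -> Y = 1.624 ✓
All samples match this transformation.

(a) 2V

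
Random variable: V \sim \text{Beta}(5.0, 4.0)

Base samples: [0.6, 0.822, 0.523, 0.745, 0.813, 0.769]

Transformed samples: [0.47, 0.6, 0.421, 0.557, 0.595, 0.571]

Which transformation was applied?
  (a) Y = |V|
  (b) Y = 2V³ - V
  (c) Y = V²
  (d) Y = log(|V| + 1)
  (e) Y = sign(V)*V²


Checking option (d) Y = log(|V| + 1):
  V = 0.6 -> Y = 0.47 ✓
  V = 0.822 -> Y = 0.6 ✓
  V = 0.523 -> Y = 0.421 ✓
All samples match this transformation.

(d) log(|V| + 1)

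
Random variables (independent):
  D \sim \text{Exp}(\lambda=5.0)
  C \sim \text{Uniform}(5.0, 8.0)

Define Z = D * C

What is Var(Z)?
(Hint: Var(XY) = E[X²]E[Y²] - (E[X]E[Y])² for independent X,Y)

Var(XY) = E[X²]E[Y²] - (E[X]E[Y])²
E[D] = 0.2, Var(D) = 0.04
E[C] = 6.5, Var(C) = 0.75
E[D²] = 0.04 + 0.2² = 0.08
E[C²] = 0.75 + 6.5² = 43
Var(Z) = 0.08*43 - (0.2*6.5)²
= 3.44 - 1.69 = 1.75

1.75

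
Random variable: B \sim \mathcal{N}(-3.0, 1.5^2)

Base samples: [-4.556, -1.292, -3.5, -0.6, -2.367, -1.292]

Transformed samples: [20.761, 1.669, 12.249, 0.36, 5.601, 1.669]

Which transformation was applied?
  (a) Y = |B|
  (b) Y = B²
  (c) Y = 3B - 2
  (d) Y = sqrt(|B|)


Checking option (b) Y = B²:
  B = -4.556 -> Y = 20.761 ✓
  B = -1.292 -> Y = 1.669 ✓
  B = -3.5 -> Y = 12.249 ✓
All samples match this transformation.

(b) B²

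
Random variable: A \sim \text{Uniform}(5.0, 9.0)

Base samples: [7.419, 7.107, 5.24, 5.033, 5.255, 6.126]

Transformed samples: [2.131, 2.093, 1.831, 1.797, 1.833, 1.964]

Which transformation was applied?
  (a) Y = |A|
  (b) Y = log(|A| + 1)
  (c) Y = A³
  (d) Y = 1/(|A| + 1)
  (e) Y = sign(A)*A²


Checking option (b) Y = log(|A| + 1):
  A = 7.419 -> Y = 2.131 ✓
  A = 7.107 -> Y = 2.093 ✓
  A = 5.24 -> Y = 1.831 ✓
All samples match this transformation.

(b) log(|A| + 1)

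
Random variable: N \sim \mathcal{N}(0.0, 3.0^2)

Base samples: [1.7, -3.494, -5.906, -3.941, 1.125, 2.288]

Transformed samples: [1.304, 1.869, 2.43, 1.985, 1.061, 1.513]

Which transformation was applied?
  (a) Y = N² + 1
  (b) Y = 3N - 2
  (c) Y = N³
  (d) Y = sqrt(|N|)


Checking option (d) Y = sqrt(|N|):
  N = 1.7 -> Y = 1.304 ✓
  N = -3.494 -> Y = 1.869 ✓
  N = -5.906 -> Y = 2.43 ✓
All samples match this transformation.

(d) sqrt(|N|)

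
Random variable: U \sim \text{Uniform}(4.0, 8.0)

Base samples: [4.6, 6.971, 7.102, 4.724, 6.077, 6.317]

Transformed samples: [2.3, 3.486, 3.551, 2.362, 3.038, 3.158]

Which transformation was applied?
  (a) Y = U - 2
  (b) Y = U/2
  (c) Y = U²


Checking option (b) Y = U/2:
  U = 4.6 -> Y = 2.3 ✓
  U = 6.971 -> Y = 3.486 ✓
  U = 7.102 -> Y = 3.551 ✓
All samples match this transformation.

(b) U/2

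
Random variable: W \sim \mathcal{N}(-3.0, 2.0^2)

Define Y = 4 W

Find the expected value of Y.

For Y = 4W:
E[Y] = 4 * E[W]
E[W] = -3.0 = -3
E[Y] = 4 * (-3) = -12

-12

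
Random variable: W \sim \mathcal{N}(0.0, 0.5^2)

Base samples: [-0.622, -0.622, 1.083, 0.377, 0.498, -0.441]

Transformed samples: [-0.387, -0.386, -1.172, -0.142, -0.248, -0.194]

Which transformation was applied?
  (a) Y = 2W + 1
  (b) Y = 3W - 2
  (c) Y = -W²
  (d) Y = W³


Checking option (c) Y = -W²:
  W = -0.622 -> Y = -0.387 ✓
  W = -0.622 -> Y = -0.386 ✓
  W = 1.083 -> Y = -1.172 ✓
All samples match this transformation.

(c) -W²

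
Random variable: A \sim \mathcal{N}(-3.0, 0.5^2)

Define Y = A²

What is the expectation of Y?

E[A²] = Var(A) + (E[A])² = 0.25 + 9 = 9.25

9.25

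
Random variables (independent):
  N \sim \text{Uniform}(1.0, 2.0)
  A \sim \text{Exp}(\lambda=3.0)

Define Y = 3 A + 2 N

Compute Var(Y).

For independent RVs: Var(aX + bY) = a²Var(X) + b²Var(Y)
Var(N) = 0.083333333
Var(A) = 0.11111111
Var(Y) = 2²*0.083333333 + 3²*0.11111111
= 4*0.083333333 + 9*0.11111111 = 1.3333333

1.3333333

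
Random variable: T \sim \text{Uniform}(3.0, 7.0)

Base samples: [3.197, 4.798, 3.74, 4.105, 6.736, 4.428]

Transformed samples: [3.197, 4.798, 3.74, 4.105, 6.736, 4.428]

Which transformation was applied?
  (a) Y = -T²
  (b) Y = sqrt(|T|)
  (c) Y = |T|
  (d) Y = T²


Checking option (c) Y = |T|:
  T = 3.197 -> Y = 3.197 ✓
  T = 4.798 -> Y = 4.798 ✓
  T = 3.74 -> Y = 3.74 ✓
All samples match this transformation.

(c) |T|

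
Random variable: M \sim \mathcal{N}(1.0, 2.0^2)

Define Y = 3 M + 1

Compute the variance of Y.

For Y = aM + b: Var(Y) = a² * Var(M)
Var(M) = 2.0^2 = 4
Var(Y) = 3² * 4 = 9 * 4 = 36

36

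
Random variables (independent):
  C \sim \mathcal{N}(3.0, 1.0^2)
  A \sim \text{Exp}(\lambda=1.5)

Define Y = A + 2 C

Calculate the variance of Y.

For independent RVs: Var(aX + bY) = a²Var(X) + b²Var(Y)
Var(C) = 1
Var(A) = 0.44444444
Var(Y) = 2²*1 + 1²*0.44444444
= 4*1 + 1*0.44444444 = 4.4444444

4.4444444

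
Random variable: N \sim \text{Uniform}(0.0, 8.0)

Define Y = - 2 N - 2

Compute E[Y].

For Y = -2N - 2:
E[Y] = -2 * E[N] - 2
E[N] = (0 + 8)/2 = 4
E[Y] = -2 * 4 - 2 = -10

-10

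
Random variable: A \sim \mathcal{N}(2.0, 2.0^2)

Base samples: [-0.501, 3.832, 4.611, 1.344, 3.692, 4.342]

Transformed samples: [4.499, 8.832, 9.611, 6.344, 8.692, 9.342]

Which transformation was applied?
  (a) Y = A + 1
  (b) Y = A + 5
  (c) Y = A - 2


Checking option (b) Y = A + 5:
  A = -0.501 -> Y = 4.499 ✓
  A = 3.832 -> Y = 8.832 ✓
  A = 4.611 -> Y = 9.611 ✓
All samples match this transformation.

(b) A + 5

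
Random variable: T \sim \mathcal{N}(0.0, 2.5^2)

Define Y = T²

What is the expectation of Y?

Using E[X²] = Var(X) + (E[X])²:
E[T] = 0
Var(T) = 2.5^2 = 6.25
E[T²] = 6.25 + 0² = 6.25 + 0 = 6.25

6.25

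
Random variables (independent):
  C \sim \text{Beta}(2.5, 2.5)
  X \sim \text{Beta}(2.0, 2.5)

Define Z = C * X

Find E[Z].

For independent RVs: E[XY] = E[X]*E[Y]
E[C] = 0.5
E[X] = 0.44444444
E[Z] = 0.5 * 0.44444444 = 0.22222222

0.22222222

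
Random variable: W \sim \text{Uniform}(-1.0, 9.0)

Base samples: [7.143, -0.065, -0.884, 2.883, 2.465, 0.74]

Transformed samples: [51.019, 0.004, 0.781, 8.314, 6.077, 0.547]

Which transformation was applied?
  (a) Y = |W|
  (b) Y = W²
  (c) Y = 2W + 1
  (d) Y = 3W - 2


Checking option (b) Y = W²:
  W = 7.143 -> Y = 51.019 ✓
  W = -0.065 -> Y = 0.004 ✓
  W = -0.884 -> Y = 0.781 ✓
All samples match this transformation.

(b) W²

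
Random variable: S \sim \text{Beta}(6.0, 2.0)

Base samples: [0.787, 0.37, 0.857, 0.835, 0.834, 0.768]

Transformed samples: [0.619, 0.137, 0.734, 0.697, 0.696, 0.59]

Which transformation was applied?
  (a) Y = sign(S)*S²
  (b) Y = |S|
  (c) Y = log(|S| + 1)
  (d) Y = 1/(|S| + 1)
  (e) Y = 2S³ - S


Checking option (a) Y = sign(S)*S²:
  S = 0.787 -> Y = 0.619 ✓
  S = 0.37 -> Y = 0.137 ✓
  S = 0.857 -> Y = 0.734 ✓
All samples match this transformation.

(a) sign(S)*S²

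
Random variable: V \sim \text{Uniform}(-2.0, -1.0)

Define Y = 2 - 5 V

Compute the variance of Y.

For Y = aV + b: Var(Y) = a² * Var(V)
Var(V) = (-1 + 2)^2/12 = 0.083333333
Var(Y) = (-5)² * 0.083333333 = 25 * 0.083333333 = 2.0833333

2.0833333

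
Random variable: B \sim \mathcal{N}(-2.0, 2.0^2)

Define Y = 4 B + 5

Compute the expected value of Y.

For Y = 4B + 5:
E[Y] = 4 * E[B] + 5
E[B] = -2.0 = -2
E[Y] = 4 * (-2) + 5 = -3

-3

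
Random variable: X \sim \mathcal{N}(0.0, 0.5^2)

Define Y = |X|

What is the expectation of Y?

For X ~ N(0, 0.5²), E[|X|] = sigma * sqrt(2/pi)
= 0.5 * sqrt(2/pi) = 0.39894228

0.39894228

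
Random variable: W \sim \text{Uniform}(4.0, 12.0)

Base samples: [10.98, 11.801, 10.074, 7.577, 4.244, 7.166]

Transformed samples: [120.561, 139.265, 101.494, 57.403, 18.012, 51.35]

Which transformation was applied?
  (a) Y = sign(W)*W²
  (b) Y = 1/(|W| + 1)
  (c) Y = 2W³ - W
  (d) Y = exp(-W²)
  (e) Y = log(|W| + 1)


Checking option (a) Y = sign(W)*W²:
  W = 10.98 -> Y = 120.561 ✓
  W = 11.801 -> Y = 139.265 ✓
  W = 10.074 -> Y = 101.494 ✓
All samples match this transformation.

(a) sign(W)*W²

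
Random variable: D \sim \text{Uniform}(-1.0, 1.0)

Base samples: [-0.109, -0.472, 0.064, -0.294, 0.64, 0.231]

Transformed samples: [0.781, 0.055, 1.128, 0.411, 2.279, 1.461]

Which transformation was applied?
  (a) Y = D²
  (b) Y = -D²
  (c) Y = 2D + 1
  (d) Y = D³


Checking option (c) Y = 2D + 1:
  D = -0.109 -> Y = 0.781 ✓
  D = -0.472 -> Y = 0.055 ✓
  D = 0.064 -> Y = 1.128 ✓
All samples match this transformation.

(c) 2D + 1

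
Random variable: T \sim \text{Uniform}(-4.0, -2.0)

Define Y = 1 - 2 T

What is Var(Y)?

For Y = aT + b: Var(Y) = a² * Var(T)
Var(T) = (-2 + 4)^2/12 = 0.33333333
Var(Y) = (-2)² * 0.33333333 = 4 * 0.33333333 = 1.3333333

1.3333333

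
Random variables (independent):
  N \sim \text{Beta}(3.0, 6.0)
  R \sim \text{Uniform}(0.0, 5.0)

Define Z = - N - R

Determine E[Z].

E[Z] = -1*E[N] - 1*E[R]
E[N] = 0.33333333
E[R] = 2.5
E[Z] = -1*0.33333333 - 1*2.5 = -2.8333333

-2.8333333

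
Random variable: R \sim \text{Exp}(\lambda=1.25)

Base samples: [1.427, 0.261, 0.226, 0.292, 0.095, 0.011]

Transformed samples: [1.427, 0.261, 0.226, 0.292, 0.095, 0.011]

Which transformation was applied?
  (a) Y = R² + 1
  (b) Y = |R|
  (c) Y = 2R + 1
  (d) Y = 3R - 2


Checking option (b) Y = |R|:
  R = 1.427 -> Y = 1.427 ✓
  R = 0.261 -> Y = 0.261 ✓
  R = 0.226 -> Y = 0.226 ✓
All samples match this transformation.

(b) |R|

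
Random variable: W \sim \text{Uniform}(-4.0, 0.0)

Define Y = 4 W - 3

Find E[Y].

For Y = 4W - 3:
E[Y] = 4 * E[W] - 3
E[W] = (-4 + 0)/2 = -2
E[Y] = 4 * (-2) - 3 = -11

-11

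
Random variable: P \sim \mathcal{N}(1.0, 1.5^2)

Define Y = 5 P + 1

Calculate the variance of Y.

For Y = aP + b: Var(Y) = a² * Var(P)
Var(P) = 1.5^2 = 2.25
Var(Y) = 5² * 2.25 = 25 * 2.25 = 56.25

56.25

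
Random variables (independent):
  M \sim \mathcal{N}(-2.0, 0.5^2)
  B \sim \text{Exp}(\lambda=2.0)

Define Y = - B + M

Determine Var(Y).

For independent RVs: Var(aX + bY) = a²Var(X) + b²Var(Y)
Var(M) = 0.25
Var(B) = 0.25
Var(Y) = 1²*0.25 + (-1)²*0.25
= 1*0.25 + 1*0.25 = 0.5

0.5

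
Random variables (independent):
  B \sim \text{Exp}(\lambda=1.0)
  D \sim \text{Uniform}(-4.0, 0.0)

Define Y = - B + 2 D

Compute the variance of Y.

For independent RVs: Var(aX + bY) = a²Var(X) + b²Var(Y)
Var(B) = 1
Var(D) = 1.3333333
Var(Y) = (-1)²*1 + 2²*1.3333333
= 1*1 + 4*1.3333333 = 6.3333333

6.3333333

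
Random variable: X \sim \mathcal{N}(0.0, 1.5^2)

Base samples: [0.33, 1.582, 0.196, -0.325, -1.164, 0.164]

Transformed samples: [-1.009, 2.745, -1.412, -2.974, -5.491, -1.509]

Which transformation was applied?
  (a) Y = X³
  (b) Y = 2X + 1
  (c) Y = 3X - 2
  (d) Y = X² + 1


Checking option (c) Y = 3X - 2:
  X = 0.33 -> Y = -1.009 ✓
  X = 1.582 -> Y = 2.745 ✓
  X = 0.196 -> Y = -1.412 ✓
All samples match this transformation.

(c) 3X - 2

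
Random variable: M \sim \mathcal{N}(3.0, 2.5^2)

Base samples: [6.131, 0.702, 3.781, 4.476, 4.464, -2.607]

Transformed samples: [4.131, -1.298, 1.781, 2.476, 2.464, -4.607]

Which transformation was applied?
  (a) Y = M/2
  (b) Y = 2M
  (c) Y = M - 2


Checking option (c) Y = M - 2:
  M = 6.131 -> Y = 4.131 ✓
  M = 0.702 -> Y = -1.298 ✓
  M = 3.781 -> Y = 1.781 ✓
All samples match this transformation.

(c) M - 2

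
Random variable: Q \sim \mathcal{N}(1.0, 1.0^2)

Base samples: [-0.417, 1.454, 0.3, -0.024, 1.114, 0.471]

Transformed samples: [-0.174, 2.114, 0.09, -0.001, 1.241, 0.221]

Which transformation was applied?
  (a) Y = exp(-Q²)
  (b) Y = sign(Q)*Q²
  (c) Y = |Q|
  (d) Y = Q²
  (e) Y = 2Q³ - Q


Checking option (b) Y = sign(Q)*Q²:
  Q = -0.417 -> Y = -0.174 ✓
  Q = 1.454 -> Y = 2.114 ✓
  Q = 0.3 -> Y = 0.09 ✓
All samples match this transformation.

(b) sign(Q)*Q²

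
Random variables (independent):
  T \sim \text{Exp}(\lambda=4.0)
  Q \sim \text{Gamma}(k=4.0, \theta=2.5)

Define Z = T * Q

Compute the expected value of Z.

For independent RVs: E[XY] = E[X]*E[Y]
E[T] = 0.25
E[Q] = 10
E[Z] = 0.25 * 10 = 2.5

2.5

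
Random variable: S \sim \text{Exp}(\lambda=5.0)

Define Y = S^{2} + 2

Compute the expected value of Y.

E[Y] = 1*E[S²] + 2
E[S] = 0.2
E[S²] = Var(S) + (E[S])² = 0.04 + 0.04 = 0.08
E[Y] = 1*0.08 + 2 = 2.08

2.08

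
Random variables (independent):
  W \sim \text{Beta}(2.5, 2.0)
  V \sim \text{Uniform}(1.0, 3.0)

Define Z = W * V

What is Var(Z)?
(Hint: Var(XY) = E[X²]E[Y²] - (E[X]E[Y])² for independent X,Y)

Var(XY) = E[X²]E[Y²] - (E[X]E[Y])²
E[W] = 0.55555556, Var(W) = 0.044893378
E[V] = 2, Var(V) = 0.33333333
E[W²] = 0.044893378 + 0.55555556² = 0.35353535
E[V²] = 0.33333333 + 2² = 4.3333333
Var(Z) = 0.35353535*4.3333333 - (0.55555556*2)²
= 1.5319865 - 1.2345679 = 0.29741863

0.29741863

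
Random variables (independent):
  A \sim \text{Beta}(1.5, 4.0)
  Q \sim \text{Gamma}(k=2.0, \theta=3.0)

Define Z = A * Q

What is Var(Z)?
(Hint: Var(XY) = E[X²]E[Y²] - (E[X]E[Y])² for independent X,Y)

Var(XY) = E[X²]E[Y²] - (E[X]E[Y])²
E[A] = 0.27272727, Var(A) = 0.03051494
E[Q] = 6, Var(Q) = 18
E[A²] = 0.03051494 + 0.27272727² = 0.1048951
E[Q²] = 18 + 6² = 54
Var(Z) = 0.1048951*54 - (0.27272727*6)²
= 5.6643357 - 2.677686 = 2.9866497

2.9866497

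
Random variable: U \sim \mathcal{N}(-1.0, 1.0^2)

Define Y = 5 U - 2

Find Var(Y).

For Y = aU + b: Var(Y) = a² * Var(U)
Var(U) = 1.0^2 = 1
Var(Y) = 5² * 1 = 25 * 1 = 25

25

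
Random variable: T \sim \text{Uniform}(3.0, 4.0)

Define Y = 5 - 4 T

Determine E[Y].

For Y = -4T + 5:
E[Y] = -4 * E[T] + 5
E[T] = (3 + 4)/2 = 3.5
E[Y] = -4 * 3.5 + 5 = -9

-9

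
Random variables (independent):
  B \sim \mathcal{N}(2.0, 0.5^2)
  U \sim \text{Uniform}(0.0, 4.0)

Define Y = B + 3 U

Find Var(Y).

For independent RVs: Var(aX + bY) = a²Var(X) + b²Var(Y)
Var(B) = 0.25
Var(U) = 1.3333333
Var(Y) = 1²*0.25 + 3²*1.3333333
= 1*0.25 + 9*1.3333333 = 12.25

12.25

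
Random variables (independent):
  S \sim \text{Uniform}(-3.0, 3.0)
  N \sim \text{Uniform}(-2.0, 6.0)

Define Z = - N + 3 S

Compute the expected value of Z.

E[Z] = 3*E[S] - 1*E[N]
E[S] = 0
E[N] = 2
E[Z] = 3*0 - 1*2 = -2

-2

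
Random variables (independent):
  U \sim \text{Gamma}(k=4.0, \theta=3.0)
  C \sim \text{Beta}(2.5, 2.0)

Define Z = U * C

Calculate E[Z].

For independent RVs: E[XY] = E[X]*E[Y]
E[U] = 12
E[C] = 0.55555556
E[Z] = 12 * 0.55555556 = 6.6666667

6.6666667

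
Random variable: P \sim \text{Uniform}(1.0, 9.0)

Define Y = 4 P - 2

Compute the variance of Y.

For Y = aP + b: Var(Y) = a² * Var(P)
Var(P) = (9 - 1)^2/12 = 5.3333333
Var(Y) = 4² * 5.3333333 = 16 * 5.3333333 = 85.333333

85.333333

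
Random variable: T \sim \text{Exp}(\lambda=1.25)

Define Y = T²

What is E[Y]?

E[T²] = Var(T) + (E[T])² = 0.64 + 0.64 = 1.28

1.28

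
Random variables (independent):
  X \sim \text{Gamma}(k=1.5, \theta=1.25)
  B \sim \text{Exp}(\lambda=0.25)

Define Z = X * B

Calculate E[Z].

For independent RVs: E[XY] = E[X]*E[Y]
E[X] = 1.875
E[B] = 4
E[Z] = 1.875 * 4 = 7.5

7.5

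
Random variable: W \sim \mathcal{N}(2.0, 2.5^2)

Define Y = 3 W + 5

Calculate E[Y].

For Y = 3W + 5:
E[Y] = 3 * E[W] + 5
E[W] = 2.0 = 2
E[Y] = 3 * 2 + 5 = 11

11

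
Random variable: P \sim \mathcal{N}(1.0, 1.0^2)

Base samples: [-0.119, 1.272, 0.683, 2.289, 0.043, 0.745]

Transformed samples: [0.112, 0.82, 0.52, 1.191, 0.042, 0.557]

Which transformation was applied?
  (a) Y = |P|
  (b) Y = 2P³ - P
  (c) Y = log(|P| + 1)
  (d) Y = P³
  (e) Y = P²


Checking option (c) Y = log(|P| + 1):
  P = -0.119 -> Y = 0.112 ✓
  P = 1.272 -> Y = 0.82 ✓
  P = 0.683 -> Y = 0.52 ✓
All samples match this transformation.

(c) log(|P| + 1)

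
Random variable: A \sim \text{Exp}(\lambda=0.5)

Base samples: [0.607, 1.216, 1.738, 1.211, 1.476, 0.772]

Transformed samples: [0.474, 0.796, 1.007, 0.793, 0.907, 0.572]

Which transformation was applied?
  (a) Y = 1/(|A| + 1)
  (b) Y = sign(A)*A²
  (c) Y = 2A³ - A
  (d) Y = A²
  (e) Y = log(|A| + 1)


Checking option (e) Y = log(|A| + 1):
  A = 0.607 -> Y = 0.474 ✓
  A = 1.216 -> Y = 0.796 ✓
  A = 1.738 -> Y = 1.007 ✓
All samples match this transformation.

(e) log(|A| + 1)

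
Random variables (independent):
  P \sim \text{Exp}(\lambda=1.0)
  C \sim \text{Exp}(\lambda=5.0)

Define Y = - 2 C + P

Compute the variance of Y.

For independent RVs: Var(aX + bY) = a²Var(X) + b²Var(Y)
Var(P) = 1
Var(C) = 0.04
Var(Y) = 1²*1 + (-2)²*0.04
= 1*1 + 4*0.04 = 1.16

1.16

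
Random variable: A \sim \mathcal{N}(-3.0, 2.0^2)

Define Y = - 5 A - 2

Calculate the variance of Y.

For Y = aA + b: Var(Y) = a² * Var(A)
Var(A) = 2.0^2 = 4
Var(Y) = (-5)² * 4 = 25 * 4 = 100

100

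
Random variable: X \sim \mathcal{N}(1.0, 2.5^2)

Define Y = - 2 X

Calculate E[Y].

For Y = -2X:
E[Y] = -2 * E[X]
E[X] = 1.0 = 1
E[Y] = -2 * 1 = -2

-2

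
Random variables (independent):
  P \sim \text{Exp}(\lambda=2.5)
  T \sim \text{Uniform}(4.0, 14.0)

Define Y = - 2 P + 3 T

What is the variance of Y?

For independent RVs: Var(aX + bY) = a²Var(X) + b²Var(Y)
Var(P) = 0.16
Var(T) = 8.3333333
Var(Y) = (-2)²*0.16 + 3²*8.3333333
= 4*0.16 + 9*8.3333333 = 75.64

75.64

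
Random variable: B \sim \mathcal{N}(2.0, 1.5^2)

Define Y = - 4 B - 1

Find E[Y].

For Y = -4B - 1:
E[Y] = -4 * E[B] - 1
E[B] = 2.0 = 2
E[Y] = -4 * 2 - 1 = -9

-9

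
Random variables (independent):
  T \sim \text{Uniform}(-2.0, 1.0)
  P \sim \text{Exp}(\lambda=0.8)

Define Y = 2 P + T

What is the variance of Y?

For independent RVs: Var(aX + bY) = a²Var(X) + b²Var(Y)
Var(T) = 0.75
Var(P) = 1.5625
Var(Y) = 1²*0.75 + 2²*1.5625
= 1*0.75 + 4*1.5625 = 7

7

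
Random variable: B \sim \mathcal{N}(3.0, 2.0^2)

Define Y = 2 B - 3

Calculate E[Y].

For Y = 2B - 3:
E[Y] = 2 * E[B] - 3
E[B] = 3.0 = 3
E[Y] = 2 * 3 - 3 = 3

3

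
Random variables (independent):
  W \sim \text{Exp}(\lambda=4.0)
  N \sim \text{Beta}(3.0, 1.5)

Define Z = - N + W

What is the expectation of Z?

E[Z] = 1*E[W] - 1*E[N]
E[W] = 0.25
E[N] = 0.66666667
E[Z] = 1*0.25 - 1*0.66666667 = -0.41666667

-0.41666667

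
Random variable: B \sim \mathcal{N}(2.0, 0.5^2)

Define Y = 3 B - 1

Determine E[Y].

For Y = 3B - 1:
E[Y] = 3 * E[B] - 1
E[B] = 2.0 = 2
E[Y] = 3 * 2 - 1 = 5

5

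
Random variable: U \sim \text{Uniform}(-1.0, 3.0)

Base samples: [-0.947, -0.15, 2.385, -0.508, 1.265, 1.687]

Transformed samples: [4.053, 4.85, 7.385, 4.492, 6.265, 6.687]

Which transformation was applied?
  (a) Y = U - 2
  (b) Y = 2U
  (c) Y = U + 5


Checking option (c) Y = U + 5:
  U = -0.947 -> Y = 4.053 ✓
  U = -0.15 -> Y = 4.85 ✓
  U = 2.385 -> Y = 7.385 ✓
All samples match this transformation.

(c) U + 5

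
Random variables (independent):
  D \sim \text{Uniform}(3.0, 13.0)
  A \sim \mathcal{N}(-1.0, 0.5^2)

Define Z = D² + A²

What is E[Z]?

E[Z] = E[D²] + E[A²]
E[D²] = Var(D) + E[D]² = 8.3333333 + 64 = 72.333333
E[A²] = Var(A) + E[A]² = 0.25 + 1 = 1.25
E[Z] = 72.333333 + 1.25 = 73.583333

73.583333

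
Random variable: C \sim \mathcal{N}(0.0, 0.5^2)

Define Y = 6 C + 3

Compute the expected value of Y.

For Y = 6C + 3:
E[Y] = 6 * E[C] + 3
E[C] = 0.0 = 0
E[Y] = 6 * 0 + 3 = 3

3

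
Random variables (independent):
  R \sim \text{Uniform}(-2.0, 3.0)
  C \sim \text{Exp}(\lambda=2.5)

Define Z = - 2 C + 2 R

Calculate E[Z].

E[Z] = 2*E[R] - 2*E[C]
E[R] = 0.5
E[C] = 0.4
E[Z] = 2*0.5 - 2*0.4 = 0.2

0.2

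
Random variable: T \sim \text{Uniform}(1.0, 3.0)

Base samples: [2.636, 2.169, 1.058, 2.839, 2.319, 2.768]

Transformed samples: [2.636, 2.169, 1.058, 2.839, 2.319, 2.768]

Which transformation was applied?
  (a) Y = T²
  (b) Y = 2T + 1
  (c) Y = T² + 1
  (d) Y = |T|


Checking option (d) Y = |T|:
  T = 2.636 -> Y = 2.636 ✓
  T = 2.169 -> Y = 2.169 ✓
  T = 1.058 -> Y = 1.058 ✓
All samples match this transformation.

(d) |T|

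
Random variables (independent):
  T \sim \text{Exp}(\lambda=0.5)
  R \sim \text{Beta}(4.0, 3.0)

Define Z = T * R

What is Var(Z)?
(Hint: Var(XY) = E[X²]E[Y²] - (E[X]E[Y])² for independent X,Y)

Var(XY) = E[X²]E[Y²] - (E[X]E[Y])²
E[T] = 2, Var(T) = 4
E[R] = 0.57142857, Var(R) = 0.030612245
E[T²] = 4 + 2² = 8
E[R²] = 0.030612245 + 0.57142857² = 0.35714286
Var(Z) = 8*0.35714286 - (2*0.57142857)²
= 2.8571429 - 1.3061224 = 1.5510204

1.5510204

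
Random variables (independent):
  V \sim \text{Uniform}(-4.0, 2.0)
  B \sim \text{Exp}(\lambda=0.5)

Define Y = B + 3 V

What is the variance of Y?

For independent RVs: Var(aX + bY) = a²Var(X) + b²Var(Y)
Var(V) = 3
Var(B) = 4
Var(Y) = 3²*3 + 1²*4
= 9*3 + 1*4 = 31

31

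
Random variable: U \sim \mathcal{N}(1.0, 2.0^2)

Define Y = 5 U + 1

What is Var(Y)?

For Y = aU + b: Var(Y) = a² * Var(U)
Var(U) = 2.0^2 = 4
Var(Y) = 5² * 4 = 25 * 4 = 100

100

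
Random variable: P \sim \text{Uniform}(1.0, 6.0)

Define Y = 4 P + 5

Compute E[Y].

For Y = 4P + 5:
E[Y] = 4 * E[P] + 5
E[P] = (1 + 6)/2 = 3.5
E[Y] = 4 * 3.5 + 5 = 19

19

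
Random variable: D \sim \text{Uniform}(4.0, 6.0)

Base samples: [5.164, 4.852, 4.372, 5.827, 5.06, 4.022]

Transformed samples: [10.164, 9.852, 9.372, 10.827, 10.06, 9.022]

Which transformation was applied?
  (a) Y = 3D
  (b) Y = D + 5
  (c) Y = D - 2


Checking option (b) Y = D + 5:
  D = 5.164 -> Y = 10.164 ✓
  D = 4.852 -> Y = 9.852 ✓
  D = 4.372 -> Y = 9.372 ✓
All samples match this transformation.

(b) D + 5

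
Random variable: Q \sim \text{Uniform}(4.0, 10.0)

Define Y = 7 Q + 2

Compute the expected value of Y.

For Y = 7Q + 2:
E[Y] = 7 * E[Q] + 2
E[Q] = (4 + 10)/2 = 7
E[Y] = 7 * 7 + 2 = 51

51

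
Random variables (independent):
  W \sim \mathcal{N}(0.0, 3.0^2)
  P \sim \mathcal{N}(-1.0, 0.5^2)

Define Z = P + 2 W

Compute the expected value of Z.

E[Z] = 2*E[W] + 1*E[P]
E[W] = 0
E[P] = -1
E[Z] = 2*0 + 1*(-1) = -1

-1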